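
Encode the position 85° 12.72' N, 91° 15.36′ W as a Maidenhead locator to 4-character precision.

ER45

Shift to the Maidenhead origin (180°W, 90°S): lon 88.74, lat 175.21.
Field (20°×10°, letters A–R): lon ⌊88.74/20⌋ = 4 → E; lat ⌊175.21/10⌋ = 17 → R.
Square (2°×1°, digits 0–9): lon ⌊8.74/2⌋ = 4; lat ⌊5.21/1⌋ = 5.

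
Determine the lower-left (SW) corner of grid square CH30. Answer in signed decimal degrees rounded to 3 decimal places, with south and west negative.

Field C=2, H=7: +2·20° lon, +7·10° lat → SW at lon -140°, lat -20°.
Square 3, 0: +3·2° lon, +0·1° lat → SW at lon -134°, lat -20°.
latitude -20.000, longitude -134.000.

-20.000, -134.000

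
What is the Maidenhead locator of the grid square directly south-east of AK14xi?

AK24ah

Longitude subsquare x = 23; +1 → 24, wraps to 0 = a, carry into square.
Longitude square 1; +1 → 2.
Latitude subsquare i = 8; −1 → 7 = h.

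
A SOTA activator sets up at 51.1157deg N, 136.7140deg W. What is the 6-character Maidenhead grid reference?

CO11pc

Shift to the Maidenhead origin (180°W, 90°S): lon 43.2860, lat 141.1157.
Field: lon ⌊43.2860/20⌋ = 2 → C; lat ⌊141.1157/10⌋ = 14 → O.
Square: lon ⌊3.2860/2⌋ = 1; lat ⌊1.1157/1⌋ = 1.
Subsquare: lon ⌊1.2860/0.0833333⌋ = 15 → p; lat ⌊0.1157/0.0416667⌋ = 2 → c.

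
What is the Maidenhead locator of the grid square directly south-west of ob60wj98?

OB60wj87

Longitude extended square 9; −1 → 8.
Latitude extended square 8; −1 → 7.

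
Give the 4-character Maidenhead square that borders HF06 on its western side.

Longitude square 0; −1 → -1, wraps to 9, carry into field.
Longitude field H = 7; −1 → 6 = G.
The latitude characters are unchanged.

GF96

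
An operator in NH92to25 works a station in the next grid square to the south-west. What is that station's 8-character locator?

NH92to14

Longitude extended square 2; −1 → 1.
Latitude extended square 5; −1 → 4.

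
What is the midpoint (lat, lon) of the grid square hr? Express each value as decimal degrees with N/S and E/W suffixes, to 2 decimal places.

85.00° N, 30.00° W

Field H=7, R=17: +7·20° lon, +17·10° lat → SW at lon -40°, lat 80°.
Cell spans 20° lon × 10° lat. Centre is SW corner plus half of each.
latitude 85.00° N, longitude 30.00° W.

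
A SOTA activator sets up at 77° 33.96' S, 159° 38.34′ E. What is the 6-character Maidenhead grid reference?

QB92tk

Offset from 180°W / 90°S: lon 339.6390°, lat 12.4340°.
Field: lon ⌊339.6390/20⌋ = 16 → Q; lat ⌊12.4340/10⌋ = 1 → B.
Square: lon ⌊19.6390/2⌋ = 9; lat ⌊2.4340/1⌋ = 2.
Subsquare: lon ⌊1.6390/0.0833333⌋ = 19 → t; lat ⌊0.4340/0.0416667⌋ = 10 → k.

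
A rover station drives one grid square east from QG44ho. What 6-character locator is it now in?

QG44io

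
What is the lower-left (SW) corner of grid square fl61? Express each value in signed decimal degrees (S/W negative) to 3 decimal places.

21.000, -68.000

Field F=5, L=11: +5·20° lon, +11·10° lat → SW at lon -80°, lat 20°.
Square 6, 1: +6·2° lon, +1·1° lat → SW at lon -68°, lat 21°.
latitude 21.000, longitude -68.000.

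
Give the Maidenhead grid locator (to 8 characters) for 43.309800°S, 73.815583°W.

Offset from 180°W / 90°S: lon 106.18442°, lat 46.69020°.
Field: 106.18442/20 → 5 → F, 46.69020/10 → 4 → E; chars FE.
Square: 6.18442/2 → 3, 6.69020/1 → 6; chars 36.
Subsquare: 0.18442/0.0833333 → 2 → c, 0.69020/0.0416667 → 16 → q; chars cq.
Extended square: 0.01775/0.00833333 → 2, 0.02353/0.00416667 → 5; chars 25.

FE36cq25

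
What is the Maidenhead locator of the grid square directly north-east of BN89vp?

BN89wq

Longitude subsquare v = 21; +1 → 22 = w.
Latitude subsquare p = 15; +1 → 16 = q.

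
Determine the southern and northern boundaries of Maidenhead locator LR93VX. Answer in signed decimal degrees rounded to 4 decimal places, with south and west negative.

Field L=11, R=17: +11·20° lon, +17·10° lat → SW at lon 40°, lat 80°.
Square 9, 3: +9·2° lon, +3·1° lat → SW at lon 58°, lat 83°.
Subsquare v=21, x=23: +21·0.0833333° lon, +23·0.0416667° lat → SW at lon 59.75°, lat 83.9583°.
Cell spans 0.0833333° lon × 0.0416667° lat.
south 83.9583, north 84.0000.

83.9583, 84.0000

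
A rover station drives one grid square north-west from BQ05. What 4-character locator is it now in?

Longitude square 0; −1 → -1, wraps to 9, carry into field.
Longitude field B = 1; −1 → 0 = A.
Latitude square 5; +1 → 6.

AQ96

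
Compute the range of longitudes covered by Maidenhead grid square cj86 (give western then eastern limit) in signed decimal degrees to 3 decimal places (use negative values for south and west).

-124.000, -122.000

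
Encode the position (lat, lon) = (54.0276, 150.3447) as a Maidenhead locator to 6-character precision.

QO54ea

Offset from 180°W / 90°S: lon 330.3447°, lat 144.0276°.
Field: 330.3447/20 → 16 → Q, 144.0276/10 → 14 → O; chars QO.
Square: 10.3447/2 → 5, 4.0276/1 → 4; chars 54.
Subsquare: 0.3447/0.0833333 → 4 → e, 0.0276/0.0416667 → 0 → a; chars ea.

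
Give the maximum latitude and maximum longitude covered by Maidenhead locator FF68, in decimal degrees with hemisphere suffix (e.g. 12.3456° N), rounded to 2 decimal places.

Field F=5, F=5: +5·20° lon, +5·10° lat → SW at lon -80°, lat -40°.
Square 6, 8: +6·2° lon, +8·1° lat → SW at lon -68°, lat -32°.
Cell spans 2° lon × 1° lat. NE corner is SW corner plus one full cell.
latitude 31.00° S, longitude 66.00° W.

31.00° S, 66.00° W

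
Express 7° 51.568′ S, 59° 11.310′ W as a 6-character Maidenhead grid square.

GI02jd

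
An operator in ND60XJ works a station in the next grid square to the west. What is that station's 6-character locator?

ND60wj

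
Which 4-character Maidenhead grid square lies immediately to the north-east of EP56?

EP67

Longitude square 5; +1 → 6.
Latitude square 6; +1 → 7.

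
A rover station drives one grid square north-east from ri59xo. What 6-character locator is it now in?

RI69ap

Longitude subsquare x = 23; +1 → 24, wraps to 0 = a, carry into square.
Longitude square 5; +1 → 6.
Latitude subsquare o = 14; +1 → 15 = p.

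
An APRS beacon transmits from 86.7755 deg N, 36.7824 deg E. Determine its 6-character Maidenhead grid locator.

KR86js

Offset from 180°W / 90°S: lon 216.7824°, lat 176.7755°.
Field: 216.7824/20 → 10 → K, 176.7755/10 → 17 → R; chars KR.
Square: 16.7824/2 → 8, 6.7755/1 → 6; chars 86.
Subsquare: 0.7824/0.0833333 → 9 → j, 0.7755/0.0416667 → 18 → s; chars js.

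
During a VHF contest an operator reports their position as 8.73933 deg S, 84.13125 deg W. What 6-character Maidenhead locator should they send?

Offset from 180°W / 90°S: lon 95.8688°, lat 81.2607°.
Field (20°×10°, letters A–R): 95.8688/20 → 4 → E, 81.2607/10 → 8 → I; chars EI.
Square (2°×1°, digits 0–9): 15.8688/2 → 7, 1.2607/1 → 1; chars 71.
Subsquare (5′×2.5′, letters a–x): 1.8688/0.0833333 → 22 → w, 0.2607/0.0416667 → 6 → g; chars wg.

EI71wg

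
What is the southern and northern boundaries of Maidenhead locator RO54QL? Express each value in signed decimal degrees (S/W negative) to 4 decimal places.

54.4583, 54.5000

Field R=17, O=14: +17·20° lon, +14·10° lat → SW at lon 160°, lat 50°.
Square 5, 4: +5·2° lon, +4·1° lat → SW at lon 170°, lat 54°.
Subsquare q=16, l=11: +16·0.0833333° lon, +11·0.0416667° lat → SW at lon 171.333°, lat 54.4583°.
Cell spans 0.0833333° lon × 0.0416667° lat.
south 54.4583, north 54.5000.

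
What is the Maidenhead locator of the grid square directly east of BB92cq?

Longitude subsquare c = 2; +1 → 3 = d.
The latitude characters are unchanged.

BB92dq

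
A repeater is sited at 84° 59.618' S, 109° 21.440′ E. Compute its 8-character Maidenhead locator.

OA45qa21

Shift to the Maidenhead origin (180°W, 90°S): lon 289.35733, lat 5.00637.
Field: 289.35733/20 → 14 → O, 5.00637/10 → 0 → A; chars OA.
Square: 9.35733/2 → 4, 5.00637/1 → 5; chars 45.
Subsquare: 1.35733/0.0833333 → 16 → q, 0.00637/0.0416667 → 0 → a; chars qa.
Extended square: 0.02400/0.00833333 → 2, 0.00637/0.00416667 → 1; chars 21.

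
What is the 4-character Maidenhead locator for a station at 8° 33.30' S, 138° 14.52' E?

PI91

Add 180° to longitude and 90° to latitude: 318.24, 81.44.
Field (20°×10°, letters A–R): lon ⌊318.24/20⌋ = 15 → P; lat ⌊81.44/10⌋ = 8 → I.
Square (2°×1°, digits 0–9): lon ⌊18.24/2⌋ = 9; lat ⌊1.44/1⌋ = 1.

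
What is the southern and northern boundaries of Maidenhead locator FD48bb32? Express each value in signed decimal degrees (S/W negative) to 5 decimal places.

-51.95000, -51.94583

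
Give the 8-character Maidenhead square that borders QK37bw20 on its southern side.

QK37bv29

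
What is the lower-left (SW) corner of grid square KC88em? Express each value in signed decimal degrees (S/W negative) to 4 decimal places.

-61.5000, 36.3333

Field K=10, C=2: +10·20° lon, +2·10° lat → SW at lon 20°, lat -70°.
Square 8, 8: +8·2° lon, +8·1° lat → SW at lon 36°, lat -62°.
Subsquare e=4, m=12: +4·0.0833333° lon, +12·0.0416667° lat → SW at lon 36.3333°, lat -61.5°.
latitude -61.5000, longitude 36.3333.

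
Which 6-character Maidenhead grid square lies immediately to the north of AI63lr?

AI63ls

Latitude subsquare r = 17; +1 → 18 = s.
The longitude characters are unchanged.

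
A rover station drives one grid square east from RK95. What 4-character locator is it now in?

AK05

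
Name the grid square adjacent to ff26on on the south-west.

FF26nm

Longitude subsquare o = 14; −1 → 13 = n.
Latitude subsquare n = 13; −1 → 12 = m.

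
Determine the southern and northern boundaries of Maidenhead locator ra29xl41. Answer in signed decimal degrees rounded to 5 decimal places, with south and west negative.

-80.53750, -80.53333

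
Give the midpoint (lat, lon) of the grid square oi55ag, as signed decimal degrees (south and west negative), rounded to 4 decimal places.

Field O=14, I=8: +14·20° lon, +8·10° lat → SW at lon 100°, lat -10°.
Square 5, 5: +5·2° lon, +5·1° lat → SW at lon 110°, lat -5°.
Subsquare a=0, g=6: +0·0.0833333° lon, +6·0.0416667° lat → SW at lon 110°, lat -4.75°.
Cell spans 0.0833333° lon × 0.0416667° lat. Centre is SW corner plus half of each.
latitude -4.7292, longitude 110.0417.

-4.7292, 110.0417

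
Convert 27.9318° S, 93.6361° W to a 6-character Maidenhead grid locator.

EG32eb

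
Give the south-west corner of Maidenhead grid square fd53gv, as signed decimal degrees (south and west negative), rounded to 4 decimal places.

-56.1250, -69.5000

Field F=5, D=3: +5·20° lon, +3·10° lat → SW at lon -80°, lat -60°.
Square 5, 3: +5·2° lon, +3·1° lat → SW at lon -70°, lat -57°.
Subsquare g=6, v=21: +6·0.0833333° lon, +21·0.0416667° lat → SW at lon -69.5°, lat -56.125°.
latitude -56.1250, longitude -69.5000.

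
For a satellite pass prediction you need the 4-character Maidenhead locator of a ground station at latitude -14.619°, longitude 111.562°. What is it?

OH55

Add 180° to longitude and 90° to latitude: 291.56, 75.38.
Field: 291.56/20 → 14 → O, 75.38/10 → 7 → H; chars OH.
Square: 11.56/2 → 5, 5.38/1 → 5; chars 55.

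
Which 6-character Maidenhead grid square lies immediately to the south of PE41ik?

PE41ij

Latitude subsquare k = 10; −1 → 9 = j.
The longitude characters are unchanged.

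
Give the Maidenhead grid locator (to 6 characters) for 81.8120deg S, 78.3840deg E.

MA98ee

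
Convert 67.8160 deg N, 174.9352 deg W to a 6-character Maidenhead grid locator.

AP27mt

Offset from 180°W / 90°S: lon 5.0648°, lat 157.8160°.
Field: lon ⌊5.0648/20⌋ = 0 → A; lat ⌊157.8160/10⌋ = 15 → P.
Square: lon ⌊5.0648/2⌋ = 2; lat ⌊7.8160/1⌋ = 7.
Subsquare: lon ⌊1.0648/0.0833333⌋ = 12 → m; lat ⌊0.8160/0.0416667⌋ = 19 → t.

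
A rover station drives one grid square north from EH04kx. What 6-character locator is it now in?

EH05ka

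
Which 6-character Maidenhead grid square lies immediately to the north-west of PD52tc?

PD52sd

Longitude subsquare t = 19; −1 → 18 = s.
Latitude subsquare c = 2; +1 → 3 = d.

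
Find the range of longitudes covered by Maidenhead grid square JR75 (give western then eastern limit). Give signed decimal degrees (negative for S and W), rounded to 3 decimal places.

14.000, 16.000

Field J=9, R=17: +9·20° lon, +17·10° lat → SW at lon 0°, lat 80°.
Square 7, 5: +7·2° lon, +5·1° lat → SW at lon 14°, lat 85°.
Cell spans 2° lon × 1° lat.
west 14.000, east 16.000.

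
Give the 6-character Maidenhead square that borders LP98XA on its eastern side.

MP08aa

Longitude subsquare x = 23; +1 → 24, wraps to 0 = a, carry into square.
Longitude square 9; +1 → 10, wraps to 0, carry into field.
Longitude field L = 11; +1 → 12 = M.
The latitude characters are unchanged.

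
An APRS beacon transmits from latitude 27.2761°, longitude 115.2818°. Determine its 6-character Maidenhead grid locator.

OL77pg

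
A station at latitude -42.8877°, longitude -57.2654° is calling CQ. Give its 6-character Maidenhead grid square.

Add 180° to longitude and 90° to latitude: 122.7346, 47.1123.
Field: 122.7346/20 → 6 → G, 47.1123/10 → 4 → E; chars GE.
Square: 2.7346/2 → 1, 7.1123/1 → 7; chars 17.
Subsquare: 0.7346/0.0833333 → 8 → i, 0.1123/0.0416667 → 2 → c; chars ic.

GE17ic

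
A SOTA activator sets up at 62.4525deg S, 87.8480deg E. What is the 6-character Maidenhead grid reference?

NC37wn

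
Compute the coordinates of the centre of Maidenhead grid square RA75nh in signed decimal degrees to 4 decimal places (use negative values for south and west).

-84.6875, 175.1250

Field R=17, A=0: +17·20° lon, +0·10° lat → SW at lon 160°, lat -90°.
Square 7, 5: +7·2° lon, +5·1° lat → SW at lon 174°, lat -85°.
Subsquare n=13, h=7: +13·0.0833333° lon, +7·0.0416667° lat → SW at lon 175.083°, lat -84.7083°.
Cell spans 0.0833333° lon × 0.0416667° lat. Centre is SW corner plus half of each.
latitude -84.6875, longitude 175.1250.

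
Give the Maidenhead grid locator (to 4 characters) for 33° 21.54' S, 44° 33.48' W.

GF76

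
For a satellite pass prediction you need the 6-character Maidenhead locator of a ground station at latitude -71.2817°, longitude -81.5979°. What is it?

EB98er

Add 180° to longitude and 90° to latitude: 98.4021, 18.7183.
Field (20°×10°, letters A–R): lon ⌊98.4021/20⌋ = 4 → E; lat ⌊18.7183/10⌋ = 1 → B.
Square (2°×1°, digits 0–9): lon ⌊18.4021/2⌋ = 9; lat ⌊8.7183/1⌋ = 8.
Subsquare (5′×2.5′, letters a–x): lon ⌊0.4021/0.0833333⌋ = 4 → e; lat ⌊0.7183/0.0416667⌋ = 17 → r.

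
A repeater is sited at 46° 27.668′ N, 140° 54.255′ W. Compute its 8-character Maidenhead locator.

Shift to the Maidenhead origin (180°W, 90°S): lon 39.09575, lat 136.46113.
Field: lon ⌊39.09575/20⌋ = 1 → B; lat ⌊136.46113/10⌋ = 13 → N.
Square: lon ⌊19.09575/2⌋ = 9; lat ⌊6.46113/1⌋ = 6.
Subsquare: lon ⌊1.09575/0.0833333⌋ = 13 → n; lat ⌊0.46113/0.0416667⌋ = 11 → l.
Extended square: lon ⌊0.01242/0.00833333⌋ = 1; lat ⌊0.00280/0.00416667⌋ = 0.

BN96nl10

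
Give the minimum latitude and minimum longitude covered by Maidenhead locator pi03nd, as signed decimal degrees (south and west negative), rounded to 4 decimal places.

-6.8750, 121.0833

Field P=15, I=8: +15·20° lon, +8·10° lat → SW at lon 120°, lat -10°.
Square 0, 3: +0·2° lon, +3·1° lat → SW at lon 120°, lat -7°.
Subsquare n=13, d=3: +13·0.0833333° lon, +3·0.0416667° lat → SW at lon 121.083°, lat -6.875°.
latitude -6.8750, longitude 121.0833.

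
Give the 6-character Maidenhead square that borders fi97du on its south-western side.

Longitude subsquare d = 3; −1 → 2 = c.
Latitude subsquare u = 20; −1 → 19 = t.

FI97ct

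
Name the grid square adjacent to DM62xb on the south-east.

DM72aa

Longitude subsquare x = 23; +1 → 24, wraps to 0 = a, carry into square.
Longitude square 6; +1 → 7.
Latitude subsquare b = 1; −1 → 0 = a.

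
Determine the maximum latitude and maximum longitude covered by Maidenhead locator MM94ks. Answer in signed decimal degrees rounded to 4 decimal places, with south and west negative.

34.7917, 78.9167

Field M=12, M=12: +12·20° lon, +12·10° lat → SW at lon 60°, lat 30°.
Square 9, 4: +9·2° lon, +4·1° lat → SW at lon 78°, lat 34°.
Subsquare k=10, s=18: +10·0.0833333° lon, +18·0.0416667° lat → SW at lon 78.8333°, lat 34.75°.
Cell spans 0.0833333° lon × 0.0416667° lat. NE corner is SW corner plus one full cell.
latitude 34.7917, longitude 78.9167.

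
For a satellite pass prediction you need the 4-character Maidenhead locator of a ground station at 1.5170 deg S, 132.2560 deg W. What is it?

Offset from 180°W / 90°S: lon 47.74°, lat 88.48°.
Field: lon ⌊47.74/20⌋ = 2 → C; lat ⌊88.48/10⌋ = 8 → I.
Square: lon ⌊7.74/2⌋ = 3; lat ⌊8.48/1⌋ = 8.

CI38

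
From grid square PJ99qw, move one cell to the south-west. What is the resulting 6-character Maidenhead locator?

PJ99pv

Longitude subsquare q = 16; −1 → 15 = p.
Latitude subsquare w = 22; −1 → 21 = v.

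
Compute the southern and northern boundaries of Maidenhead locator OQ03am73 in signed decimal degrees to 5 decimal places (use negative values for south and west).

Field O=14, Q=16: +14·20° lon, +16·10° lat → SW at lon 100°, lat 70°.
Square 0, 3: +0·2° lon, +3·1° lat → SW at lon 100°, lat 73°.
Subsquare a=0, m=12: +0·0.0833333° lon, +12·0.0416667° lat → SW at lon 100°, lat 73.5°.
Extended square 7, 3: +7·0.00833333° lon, +3·0.00416667° lat → SW at lon 100.058°, lat 73.5125°.
Cell spans 0.00833333° lon × 0.00416667° lat.
south 73.51250, north 73.51667.

73.51250, 73.51667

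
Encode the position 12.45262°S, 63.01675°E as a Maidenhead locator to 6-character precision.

Shift to the Maidenhead origin (180°W, 90°S): lon 243.0168, lat 77.5474.
Field: 243.0168/20 → 12 → M, 77.5474/10 → 7 → H; chars MH.
Square: 3.0168/2 → 1, 7.5474/1 → 7; chars 17.
Subsquare: 1.0168/0.0833333 → 12 → m, 0.5474/0.0416667 → 13 → n; chars mn.

MH17mn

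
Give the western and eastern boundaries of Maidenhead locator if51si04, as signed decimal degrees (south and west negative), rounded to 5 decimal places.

-8.50000, -8.49167

Field I=8, F=5: +8·20° lon, +5·10° lat → SW at lon -20°, lat -40°.
Square 5, 1: +5·2° lon, +1·1° lat → SW at lon -10°, lat -39°.
Subsquare s=18, i=8: +18·0.0833333° lon, +8·0.0416667° lat → SW at lon -8.5°, lat -38.6667°.
Extended square 0, 4: +0·0.00833333° lon, +4·0.00416667° lat → SW at lon -8.5°, lat -38.65°.
Cell spans 0.00833333° lon × 0.00416667° lat.
west -8.50000, east -8.49167.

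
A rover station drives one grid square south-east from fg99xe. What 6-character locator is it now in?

GG09ad

Longitude subsquare x = 23; +1 → 24, wraps to 0 = a, carry into square.
Longitude square 9; +1 → 10, wraps to 0, carry into field.
Longitude field F = 5; +1 → 6 = G.
Latitude subsquare e = 4; −1 → 3 = d.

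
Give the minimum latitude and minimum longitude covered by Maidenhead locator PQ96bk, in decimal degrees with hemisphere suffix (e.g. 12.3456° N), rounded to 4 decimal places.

Field P=15, Q=16: +15·20° lon, +16·10° lat → SW at lon 120°, lat 70°.
Square 9, 6: +9·2° lon, +6·1° lat → SW at lon 138°, lat 76°.
Subsquare b=1, k=10: +1·0.0833333° lon, +10·0.0416667° lat → SW at lon 138.083°, lat 76.4167°.
latitude 76.4167° N, longitude 138.0833° E.

76.4167° N, 138.0833° E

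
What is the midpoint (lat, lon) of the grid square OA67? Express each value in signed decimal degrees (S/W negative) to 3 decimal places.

-82.500, 113.000

Field O=14, A=0: +14·20° lon, +0·10° lat → SW at lon 100°, lat -90°.
Square 6, 7: +6·2° lon, +7·1° lat → SW at lon 112°, lat -83°.
Cell spans 2° lon × 1° lat. Centre is SW corner plus half of each.
latitude -82.500, longitude 113.000.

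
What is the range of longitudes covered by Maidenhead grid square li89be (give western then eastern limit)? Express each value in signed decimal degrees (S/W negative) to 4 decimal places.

56.0833, 56.1667

Field L=11, I=8: +11·20° lon, +8·10° lat → SW at lon 40°, lat -10°.
Square 8, 9: +8·2° lon, +9·1° lat → SW at lon 56°, lat -1°.
Subsquare b=1, e=4: +1·0.0833333° lon, +4·0.0416667° lat → SW at lon 56.0833°, lat -0.833333°.
Cell spans 0.0833333° lon × 0.0416667° lat.
west 56.0833, east 56.1667.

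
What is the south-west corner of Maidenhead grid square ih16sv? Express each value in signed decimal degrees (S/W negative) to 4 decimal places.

-13.1250, -16.5000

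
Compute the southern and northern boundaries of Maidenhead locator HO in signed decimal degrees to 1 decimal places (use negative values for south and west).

50.0, 60.0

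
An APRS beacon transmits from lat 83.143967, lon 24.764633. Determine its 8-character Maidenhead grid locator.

KR23jd14

Shift to the Maidenhead origin (180°W, 90°S): lon 204.76463, lat 173.14397.
Field: lon ⌊204.76463/20⌋ = 10 → K; lat ⌊173.14397/10⌋ = 17 → R.
Square: lon ⌊4.76463/2⌋ = 2; lat ⌊3.14397/1⌋ = 3.
Subsquare: lon ⌊0.76463/0.0833333⌋ = 9 → j; lat ⌊0.14397/0.0416667⌋ = 3 → d.
Extended square: lon ⌊0.01463/0.00833333⌋ = 1; lat ⌊0.01897/0.00416667⌋ = 4.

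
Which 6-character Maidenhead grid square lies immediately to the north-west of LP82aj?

LP72xk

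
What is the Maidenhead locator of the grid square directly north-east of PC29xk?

PC39al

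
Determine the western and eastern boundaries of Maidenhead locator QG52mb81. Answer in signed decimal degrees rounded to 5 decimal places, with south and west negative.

Field Q=16, G=6: +16·20° lon, +6·10° lat → SW at lon 140°, lat -30°.
Square 5, 2: +5·2° lon, +2·1° lat → SW at lon 150°, lat -28°.
Subsquare m=12, b=1: +12·0.0833333° lon, +1·0.0416667° lat → SW at lon 151°, lat -27.9583°.
Extended square 8, 1: +8·0.00833333° lon, +1·0.00416667° lat → SW at lon 151.067°, lat -27.9542°.
Cell spans 0.00833333° lon × 0.00416667° lat.
west 151.06667, east 151.07500.

151.06667, 151.07500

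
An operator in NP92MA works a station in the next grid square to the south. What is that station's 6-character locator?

Latitude subsquare a = 0; −1 → -1, wraps to 23 = x, carry into square.
Latitude square 2; −1 → 1.
The longitude characters are unchanged.

NP91mx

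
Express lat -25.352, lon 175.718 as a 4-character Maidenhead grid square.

RG74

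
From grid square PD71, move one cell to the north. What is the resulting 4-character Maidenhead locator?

Latitude square 1; +1 → 2.
The longitude characters are unchanged.

PD72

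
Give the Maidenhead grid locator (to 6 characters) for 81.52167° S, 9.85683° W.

Add 180° to longitude and 90° to latitude: 170.1432, 8.4783.
Field: lon ⌊170.1432/20⌋ = 8 → I; lat ⌊8.4783/10⌋ = 0 → A.
Square: lon ⌊10.1432/2⌋ = 5; lat ⌊8.4783/1⌋ = 8.
Subsquare: lon ⌊0.1432/0.0833333⌋ = 1 → b; lat ⌊0.4783/0.0416667⌋ = 11 → l.

IA58bl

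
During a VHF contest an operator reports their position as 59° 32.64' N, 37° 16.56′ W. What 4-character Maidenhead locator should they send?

Add 180° to longitude and 90° to latitude: 142.72, 149.54.
Field: lon ⌊142.72/20⌋ = 7 → H; lat ⌊149.54/10⌋ = 14 → O.
Square: lon ⌊2.72/2⌋ = 1; lat ⌊9.54/1⌋ = 9.

HO19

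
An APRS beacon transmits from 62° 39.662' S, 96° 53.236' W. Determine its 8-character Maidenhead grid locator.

EC17ni31

Shift to the Maidenhead origin (180°W, 90°S): lon 83.11273, lat 27.33897.
Field (20°×10°, letters A–R): lon ⌊83.11273/20⌋ = 4 → E; lat ⌊27.33897/10⌋ = 2 → C.
Square (2°×1°, digits 0–9): lon ⌊3.11273/2⌋ = 1; lat ⌊7.33897/1⌋ = 7.
Subsquare (5′×2.5′, letters a–x): lon ⌊1.11273/0.0833333⌋ = 13 → n; lat ⌊0.33897/0.0416667⌋ = 8 → i.
Extended square (30″×15″, digits 0–9): lon ⌊0.02940/0.00833333⌋ = 3; lat ⌊0.00563/0.00416667⌋ = 1.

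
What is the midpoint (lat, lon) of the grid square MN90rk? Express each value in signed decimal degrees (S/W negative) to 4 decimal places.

Field M=12, N=13: +12·20° lon, +13·10° lat → SW at lon 60°, lat 40°.
Square 9, 0: +9·2° lon, +0·1° lat → SW at lon 78°, lat 40°.
Subsquare r=17, k=10: +17·0.0833333° lon, +10·0.0416667° lat → SW at lon 79.4167°, lat 40.4167°.
Cell spans 0.0833333° lon × 0.0416667° lat. Centre is SW corner plus half of each.
latitude 40.4375, longitude 79.4583.

40.4375, 79.4583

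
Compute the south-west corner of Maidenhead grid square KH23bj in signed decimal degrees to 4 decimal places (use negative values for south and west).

-16.6250, 24.0833

Field K=10, H=7: +10·20° lon, +7·10° lat → SW at lon 20°, lat -20°.
Square 2, 3: +2·2° lon, +3·1° lat → SW at lon 24°, lat -17°.
Subsquare b=1, j=9: +1·0.0833333° lon, +9·0.0416667° lat → SW at lon 24.0833°, lat -16.625°.
latitude -16.6250, longitude 24.0833.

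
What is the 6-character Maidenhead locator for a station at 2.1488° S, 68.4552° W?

Offset from 180°W / 90°S: lon 111.5448°, lat 87.8512°.
Field: lon ⌊111.5448/20⌋ = 5 → F; lat ⌊87.8512/10⌋ = 8 → I.
Square: lon ⌊11.5448/2⌋ = 5; lat ⌊7.8512/1⌋ = 7.
Subsquare: lon ⌊1.5448/0.0833333⌋ = 18 → s; lat ⌊0.8512/0.0416667⌋ = 20 → u.

FI57su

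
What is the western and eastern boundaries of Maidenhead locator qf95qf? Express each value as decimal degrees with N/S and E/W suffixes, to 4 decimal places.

159.3333° E, 159.4167° E

Field Q=16, F=5: +16·20° lon, +5·10° lat → SW at lon 140°, lat -40°.
Square 9, 5: +9·2° lon, +5·1° lat → SW at lon 158°, lat -35°.
Subsquare q=16, f=5: +16·0.0833333° lon, +5·0.0416667° lat → SW at lon 159.333°, lat -34.7917°.
Cell spans 0.0833333° lon × 0.0416667° lat.
west 159.3333° E, east 159.4167° E.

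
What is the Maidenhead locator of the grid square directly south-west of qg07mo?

QG07ln

Longitude subsquare m = 12; −1 → 11 = l.
Latitude subsquare o = 14; −1 → 13 = n.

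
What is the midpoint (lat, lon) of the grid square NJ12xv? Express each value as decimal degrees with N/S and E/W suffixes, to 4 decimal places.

2.8958° N, 83.9583° E

Field N=13, J=9: +13·20° lon, +9·10° lat → SW at lon 80°, lat 0°.
Square 1, 2: +1·2° lon, +2·1° lat → SW at lon 82°, lat 2°.
Subsquare x=23, v=21: +23·0.0833333° lon, +21·0.0416667° lat → SW at lon 83.9167°, lat 2.875°.
Cell spans 0.0833333° lon × 0.0416667° lat. Centre is SW corner plus half of each.
latitude 2.8958° N, longitude 83.9583° E.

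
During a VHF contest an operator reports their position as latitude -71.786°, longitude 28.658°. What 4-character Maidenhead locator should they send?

KB48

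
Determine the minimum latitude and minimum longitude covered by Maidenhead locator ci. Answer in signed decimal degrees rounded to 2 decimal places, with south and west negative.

-10.00, -140.00

Field C=2, I=8: +2·20° lon, +8·10° lat → SW at lon -140°, lat -10°.
latitude -10.00, longitude -140.00.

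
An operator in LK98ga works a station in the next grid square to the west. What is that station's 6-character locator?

LK98fa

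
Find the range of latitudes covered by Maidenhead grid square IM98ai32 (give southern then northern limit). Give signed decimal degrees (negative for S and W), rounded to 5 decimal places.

38.34167, 38.34583

Field I=8, M=12: +8·20° lon, +12·10° lat → SW at lon -20°, lat 30°.
Square 9, 8: +9·2° lon, +8·1° lat → SW at lon -2°, lat 38°.
Subsquare a=0, i=8: +0·0.0833333° lon, +8·0.0416667° lat → SW at lon -2°, lat 38.3333°.
Extended square 3, 2: +3·0.00833333° lon, +2·0.00416667° lat → SW at lon -1.975°, lat 38.3417°.
Cell spans 0.00833333° lon × 0.00416667° lat.
south 38.34167, north 38.34583.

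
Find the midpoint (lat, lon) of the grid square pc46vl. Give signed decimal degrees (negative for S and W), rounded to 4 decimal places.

-63.5208, 129.7917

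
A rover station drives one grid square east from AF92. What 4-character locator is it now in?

Longitude square 9; +1 → 10, wraps to 0, carry into field.
Longitude field A = 0; +1 → 1 = B.
The latitude characters are unchanged.

BF02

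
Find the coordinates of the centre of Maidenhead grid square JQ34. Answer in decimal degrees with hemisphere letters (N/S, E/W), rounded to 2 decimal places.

74.50° N, 7.00° E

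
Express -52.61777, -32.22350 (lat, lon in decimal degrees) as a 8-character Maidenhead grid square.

HD37vj31

Offset from 180°W / 90°S: lon 147.77650°, lat 37.38223°.
Field (20°×10°, letters A–R): 147.77650/20 → 7 → H, 37.38223/10 → 3 → D; chars HD.
Square (2°×1°, digits 0–9): 7.77650/2 → 3, 7.38223/1 → 7; chars 37.
Subsquare (5′×2.5′, letters a–x): 1.77650/0.0833333 → 21 → v, 0.38223/0.0416667 → 9 → j; chars vj.
Extended square (30″×15″, digits 0–9): 0.02650/0.00833333 → 3, 0.00723/0.00416667 → 1; chars 31.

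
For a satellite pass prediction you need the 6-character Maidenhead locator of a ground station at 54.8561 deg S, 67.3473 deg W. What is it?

FD65hd

Shift to the Maidenhead origin (180°W, 90°S): lon 112.6527, lat 35.1439.
Field: lon ⌊112.6527/20⌋ = 5 → F; lat ⌊35.1439/10⌋ = 3 → D.
Square: lon ⌊12.6527/2⌋ = 6; lat ⌊5.1439/1⌋ = 5.
Subsquare: lon ⌊0.6527/0.0833333⌋ = 7 → h; lat ⌊0.1439/0.0416667⌋ = 3 → d.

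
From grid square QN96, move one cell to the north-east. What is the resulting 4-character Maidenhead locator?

RN07

Longitude square 9; +1 → 10, wraps to 0, carry into field.
Longitude field Q = 16; +1 → 17 = R.
Latitude square 6; +1 → 7.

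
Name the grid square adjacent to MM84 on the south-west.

Longitude square 8; −1 → 7.
Latitude square 4; −1 → 3.

MM73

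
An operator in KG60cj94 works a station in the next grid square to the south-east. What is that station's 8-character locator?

KG60dj03

Longitude extended square 9; +1 → 10, wraps to 0, carry into subsquare.
Longitude subsquare c = 2; +1 → 3 = d.
Latitude extended square 4; −1 → 3.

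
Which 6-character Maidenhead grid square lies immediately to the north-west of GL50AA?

GL40xb

Longitude subsquare a = 0; −1 → -1, wraps to 23 = x, carry into square.
Longitude square 5; −1 → 4.
Latitude subsquare a = 0; +1 → 1 = b.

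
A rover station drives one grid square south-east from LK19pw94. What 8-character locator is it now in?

Longitude extended square 9; +1 → 10, wraps to 0, carry into subsquare.
Longitude subsquare p = 15; +1 → 16 = q.
Latitude extended square 4; −1 → 3.

LK19qw03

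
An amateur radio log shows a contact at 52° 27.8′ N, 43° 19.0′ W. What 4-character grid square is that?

GO82

Offset from 180°W / 90°S: lon 136.68°, lat 142.46°.
Field (20°×10°, letters A–R): 136.68/20 → 6 → G, 142.46/10 → 14 → O; chars GO.
Square (2°×1°, digits 0–9): 16.68/2 → 8, 2.46/1 → 2; chars 82.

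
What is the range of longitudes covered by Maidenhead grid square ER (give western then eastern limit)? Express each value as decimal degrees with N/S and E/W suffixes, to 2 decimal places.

Field E=4, R=17: +4·20° lon, +17·10° lat → SW at lon -100°, lat 80°.
Cell spans 20° lon × 10° lat.
west 100.00° W, east 80.00° W.

100.00° W, 80.00° W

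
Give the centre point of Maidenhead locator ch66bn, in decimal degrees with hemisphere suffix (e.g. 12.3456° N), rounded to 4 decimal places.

Field C=2, H=7: +2·20° lon, +7·10° lat → SW at lon -140°, lat -20°.
Square 6, 6: +6·2° lon, +6·1° lat → SW at lon -128°, lat -14°.
Subsquare b=1, n=13: +1·0.0833333° lon, +13·0.0416667° lat → SW at lon -127.917°, lat -13.4583°.
Cell spans 0.0833333° lon × 0.0416667° lat. Centre is SW corner plus half of each.
latitude 13.4375° S, longitude 127.8750° W.

13.4375° S, 127.8750° W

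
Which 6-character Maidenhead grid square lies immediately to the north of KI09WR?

KI09ws

Latitude subsquare r = 17; +1 → 18 = s.
The longitude characters are unchanged.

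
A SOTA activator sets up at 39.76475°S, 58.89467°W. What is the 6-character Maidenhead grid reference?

GF00nf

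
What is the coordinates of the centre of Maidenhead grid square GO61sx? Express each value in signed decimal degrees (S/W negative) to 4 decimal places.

Field G=6, O=14: +6·20° lon, +14·10° lat → SW at lon -60°, lat 50°.
Square 6, 1: +6·2° lon, +1·1° lat → SW at lon -48°, lat 51°.
Subsquare s=18, x=23: +18·0.0833333° lon, +23·0.0416667° lat → SW at lon -46.5°, lat 51.9583°.
Cell spans 0.0833333° lon × 0.0416667° lat. Centre is SW corner plus half of each.
latitude 51.9792, longitude -46.4583.

51.9792, -46.4583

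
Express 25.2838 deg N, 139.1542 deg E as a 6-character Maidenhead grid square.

PL95ng

Shift to the Maidenhead origin (180°W, 90°S): lon 319.1542, lat 115.2838.
Field (20°×10°, letters A–R): 319.1542/20 → 15 → P, 115.2838/10 → 11 → L; chars PL.
Square (2°×1°, digits 0–9): 19.1542/2 → 9, 5.2838/1 → 5; chars 95.
Subsquare (5′×2.5′, letters a–x): 1.1542/0.0833333 → 13 → n, 0.2838/0.0416667 → 6 → g; chars ng.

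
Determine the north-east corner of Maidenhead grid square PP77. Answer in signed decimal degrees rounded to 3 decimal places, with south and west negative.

Field P=15, P=15: +15·20° lon, +15·10° lat → SW at lon 120°, lat 60°.
Square 7, 7: +7·2° lon, +7·1° lat → SW at lon 134°, lat 67°.
Cell spans 2° lon × 1° lat. NE corner is SW corner plus one full cell.
latitude 68.000, longitude 136.000.

68.000, 136.000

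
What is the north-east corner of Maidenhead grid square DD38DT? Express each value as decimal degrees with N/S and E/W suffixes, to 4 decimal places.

51.1667° S, 113.6667° W

Field D=3, D=3: +3·20° lon, +3·10° lat → SW at lon -120°, lat -60°.
Square 3, 8: +3·2° lon, +8·1° lat → SW at lon -114°, lat -52°.
Subsquare d=3, t=19: +3·0.0833333° lon, +19·0.0416667° lat → SW at lon -113.75°, lat -51.2083°.
Cell spans 0.0833333° lon × 0.0416667° lat. NE corner is SW corner plus one full cell.
latitude 51.1667° S, longitude 113.6667° W.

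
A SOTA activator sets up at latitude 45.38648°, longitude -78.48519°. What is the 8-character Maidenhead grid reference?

FN05sj12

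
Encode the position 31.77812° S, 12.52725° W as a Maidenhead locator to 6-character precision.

IF38rf

Shift to the Maidenhead origin (180°W, 90°S): lon 167.4727, lat 58.2219.
Field: 167.4727/20 → 8 → I, 58.2219/10 → 5 → F; chars IF.
Square: 7.4727/2 → 3, 8.2219/1 → 8; chars 38.
Subsquare: 1.4727/0.0833333 → 17 → r, 0.2219/0.0416667 → 5 → f; chars rf.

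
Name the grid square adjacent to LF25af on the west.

LF15xf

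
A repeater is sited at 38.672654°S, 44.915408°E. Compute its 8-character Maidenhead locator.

Add 180° to longitude and 90° to latitude: 224.91541, 51.32735.
Field (20°×10°, letters A–R): lon ⌊224.91541/20⌋ = 11 → L; lat ⌊51.32735/10⌋ = 5 → F.
Square (2°×1°, digits 0–9): lon ⌊4.91541/2⌋ = 2; lat ⌊1.32735/1⌋ = 1.
Subsquare (5′×2.5′, letters a–x): lon ⌊0.91541/0.0833333⌋ = 10 → k; lat ⌊0.32735/0.0416667⌋ = 7 → h.
Extended square (30″×15″, digits 0–9): lon ⌊0.08207/0.00833333⌋ = 9; lat ⌊0.03568/0.00416667⌋ = 8.

LF21kh98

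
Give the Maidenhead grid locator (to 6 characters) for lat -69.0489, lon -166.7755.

AC60ow

Shift to the Maidenhead origin (180°W, 90°S): lon 13.2245, lat 20.9511.
Field: lon ⌊13.2245/20⌋ = 0 → A; lat ⌊20.9511/10⌋ = 2 → C.
Square: lon ⌊13.2245/2⌋ = 6; lat ⌊0.9511/1⌋ = 0.
Subsquare: lon ⌊1.2245/0.0833333⌋ = 14 → o; lat ⌊0.9511/0.0416667⌋ = 22 → w.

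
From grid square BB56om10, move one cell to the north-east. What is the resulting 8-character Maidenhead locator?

BB56om21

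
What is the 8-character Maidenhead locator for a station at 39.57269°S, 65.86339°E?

Shift to the Maidenhead origin (180°W, 90°S): lon 245.86339, lat 50.42731.
Field: 245.86339/20 → 12 → M, 50.42731/10 → 5 → F; chars MF.
Square: 5.86339/2 → 2, 0.42731/1 → 0; chars 20.
Subsquare: 1.86339/0.0833333 → 22 → w, 0.42731/0.0416667 → 10 → k; chars wk.
Extended square: 0.03006/0.00833333 → 3, 0.01064/0.00416667 → 2; chars 32.

MF20wk32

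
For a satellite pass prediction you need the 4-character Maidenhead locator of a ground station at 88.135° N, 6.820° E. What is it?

JR38

Shift to the Maidenhead origin (180°W, 90°S): lon 186.82, lat 178.13.
Field: 186.82/20 → 9 → J, 178.13/10 → 17 → R; chars JR.
Square: 6.82/2 → 3, 8.13/1 → 8; chars 38.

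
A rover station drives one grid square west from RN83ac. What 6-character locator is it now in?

RN73xc

Longitude subsquare a = 0; −1 → -1, wraps to 23 = x, carry into square.
Longitude square 8; −1 → 7.
The latitude characters are unchanged.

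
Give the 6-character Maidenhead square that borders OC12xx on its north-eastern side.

Longitude subsquare x = 23; +1 → 24, wraps to 0 = a, carry into square.
Longitude square 1; +1 → 2.
Latitude subsquare x = 23; +1 → 24, wraps to 0 = a, carry into square.
Latitude square 2; +1 → 3.

OC23aa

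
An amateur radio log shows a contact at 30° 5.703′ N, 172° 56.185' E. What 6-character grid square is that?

Shift to the Maidenhead origin (180°W, 90°S): lon 352.9364, lat 120.0951.
Field (20°×10°, letters A–R): 352.9364/20 → 17 → R, 120.0951/10 → 12 → M; chars RM.
Square (2°×1°, digits 0–9): 12.9364/2 → 6, 0.0951/1 → 0; chars 60.
Subsquare (5′×2.5′, letters a–x): 0.9364/0.0833333 → 11 → l, 0.0951/0.0416667 → 2 → c; chars lc.

RM60lc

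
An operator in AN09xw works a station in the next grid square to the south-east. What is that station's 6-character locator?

AN19av

Longitude subsquare x = 23; +1 → 24, wraps to 0 = a, carry into square.
Longitude square 0; +1 → 1.
Latitude subsquare w = 22; −1 → 21 = v.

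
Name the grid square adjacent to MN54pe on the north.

MN54pf

Latitude subsquare e = 4; +1 → 5 = f.
The longitude characters are unchanged.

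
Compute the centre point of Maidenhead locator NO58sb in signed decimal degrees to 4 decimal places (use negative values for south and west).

58.0625, 91.5417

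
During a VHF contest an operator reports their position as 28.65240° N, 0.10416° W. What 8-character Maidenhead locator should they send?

Offset from 180°W / 90°S: lon 179.89584°, lat 118.65240°.
Field (20°×10°, letters A–R): 179.89584/20 → 8 → I, 118.65240/10 → 11 → L; chars IL.
Square (2°×1°, digits 0–9): 19.89584/2 → 9, 8.65240/1 → 8; chars 98.
Subsquare (5′×2.5′, letters a–x): 1.89584/0.0833333 → 22 → w, 0.65240/0.0416667 → 15 → p; chars wp.
Extended square (30″×15″, digits 0–9): 0.06251/0.00833333 → 7, 0.02740/0.00416667 → 6; chars 76.

IL98wp76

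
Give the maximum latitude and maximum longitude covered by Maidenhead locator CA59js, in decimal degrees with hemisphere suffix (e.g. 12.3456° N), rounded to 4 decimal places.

80.2083° S, 129.1667° W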